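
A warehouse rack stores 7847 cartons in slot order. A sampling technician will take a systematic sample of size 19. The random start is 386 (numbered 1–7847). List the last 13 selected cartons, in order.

k = N/n = 7847/19 = 413
7th selection = 386 + 6×413 = 2864
8th: 2864 + 413 = 3277
9th: 3277 + 413 = 3690
10th: 3690 + 413 = 4103
11th: 4103 + 413 = 4516
12th: 4516 + 413 = 4929
13th: 4929 + 413 = 5342
14th: 5342 + 413 = 5755
15th: 5755 + 413 = 6168
16th: 6168 + 413 = 6581
17th: 6581 + 413 = 6994
18th: 6994 + 413 = 7407
19th: 7407 + 413 = 7820

2864, 3277, 3690, 4103, 4516, 4929, 5342, 5755, 6168, 6581, 6994, 7407, 7820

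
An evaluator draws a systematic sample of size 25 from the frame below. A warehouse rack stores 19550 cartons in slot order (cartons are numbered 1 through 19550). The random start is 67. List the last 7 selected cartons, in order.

k = N/n = 19550/25 = 782
19th selection = 67 + 18×782 = 14143
20th: 14143 + 782 = 14925
21st: 14925 + 782 = 15707
22nd: 15707 + 782 = 16489
23rd: 16489 + 782 = 17271
24th: 17271 + 782 = 18053
25th: 18053 + 782 = 18835

14143, 14925, 15707, 16489, 17271, 18053, 18835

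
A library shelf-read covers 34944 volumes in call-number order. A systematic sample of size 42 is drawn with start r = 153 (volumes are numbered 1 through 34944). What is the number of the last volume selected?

34265

k = 34944/42 = 832
42nd selection = r + (42−1)·k = 153 + 41×832 = 153 + 34112 = 34265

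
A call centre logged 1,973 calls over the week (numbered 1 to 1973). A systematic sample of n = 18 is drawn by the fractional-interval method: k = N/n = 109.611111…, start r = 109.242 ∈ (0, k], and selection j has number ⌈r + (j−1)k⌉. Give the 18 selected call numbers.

j=1: r + 0k = 109.242 → ⌈·⌉ = 110
j=2: r + 1k = 218.853111… → ⌈·⌉ = 219
j=3: r + 2k = 328.464222… → ⌈·⌉ = 329
j=4: r + 3k = 438.075333… → ⌈·⌉ = 439
j=5: r + 4k = 547.686444… → ⌈·⌉ = 548
j=6: r + 5k = 657.297555… → ⌈·⌉ = 658
j=7: r + 6k = 766.908666… → ⌈·⌉ = 767
j=8: r + 7k = 876.519777… → ⌈·⌉ = 877
j=9: r + 8k = 986.130888… → ⌈·⌉ = 987
j=10: r + 9k = 1095.742 → ⌈·⌉ = 1096
j=11: r + 10k = 1205.353111… → ⌈·⌉ = 1206
j=12: r + 11k = 1314.964222… → ⌈·⌉ = 1315
j=13: r + 12k = 1424.575333… → ⌈·⌉ = 1425
j=14: r + 13k = 1534.186444… → ⌈·⌉ = 1535
j=15: r + 14k = 1643.797555… → ⌈·⌉ = 1644
j=16: r + 15k = 1753.408666… → ⌈·⌉ = 1754
j=17: r + 16k = 1863.019777… → ⌈·⌉ = 1864
j=18: r + 17k = 1972.630888… → ⌈·⌉ = 1973

110, 219, 329, 439, 548, 658, 767, 877, 987, 1096, 1206, 1315, 1425, 1535, 1644, 1754, 1864, 1973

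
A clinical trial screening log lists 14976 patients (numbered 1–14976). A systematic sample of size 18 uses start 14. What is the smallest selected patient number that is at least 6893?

k = 14976/18 = 832
Steps past start: ⌈(6893 − 14)/832⌉ = ⌈6879/832⌉ = 9
Selected patient: 14 + 9×832 = 7502

7502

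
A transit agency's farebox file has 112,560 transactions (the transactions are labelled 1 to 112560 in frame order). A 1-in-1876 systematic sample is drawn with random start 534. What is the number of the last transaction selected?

k = 1876
60th selection = r + (60−1)·k = 534 + 59×1876 = 534 + 110684 = 111218

111218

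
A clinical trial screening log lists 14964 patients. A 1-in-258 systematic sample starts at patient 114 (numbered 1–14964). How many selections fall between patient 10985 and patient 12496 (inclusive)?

5

k = 258
First selection ≥ 10985: 114 + ⌈(10985−114)/258⌉·258 = 114 + 43×258 = 11208
Last selection ≤ 12496: 114 + ⌊(12496−114)/258⌋·258 = 114 + 47×258 = 12240
Count = 47 − 43 + 1 = 5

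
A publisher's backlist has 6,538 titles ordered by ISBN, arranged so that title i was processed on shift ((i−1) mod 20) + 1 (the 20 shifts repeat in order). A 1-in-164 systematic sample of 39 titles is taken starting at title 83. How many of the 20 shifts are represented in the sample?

5

Consecutive selections differ by k = 164, so their shift numbers differ by 164 mod 20 = 4.
gcd(164, 20) = 4, so the sample visits 20/4 = 5 distinct residues mod 20.
Start 83 is shift 3; the shifts hit are 3, 7, 11, 15, 19.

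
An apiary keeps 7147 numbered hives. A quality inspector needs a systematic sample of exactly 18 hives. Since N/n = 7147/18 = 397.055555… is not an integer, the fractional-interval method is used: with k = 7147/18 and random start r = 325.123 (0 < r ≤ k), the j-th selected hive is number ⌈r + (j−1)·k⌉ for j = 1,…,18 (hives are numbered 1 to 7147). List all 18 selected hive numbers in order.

j=1: r + 0k = 325.123 → ⌈·⌉ = 326
j=2: r + 1k = 722.178555… → ⌈·⌉ = 723
j=3: r + 2k = 1119.234111… → ⌈·⌉ = 1120
j=4: r + 3k = 1516.289666… → ⌈·⌉ = 1517
j=5: r + 4k = 1913.345222… → ⌈·⌉ = 1914
j=6: r + 5k = 2310.400777… → ⌈·⌉ = 2311
j=7: r + 6k = 2707.456333… → ⌈·⌉ = 2708
j=8: r + 7k = 3104.511888… → ⌈·⌉ = 3105
j=9: r + 8k = 3501.567444… → ⌈·⌉ = 3502
j=10: r + 9k = 3898.623 → ⌈·⌉ = 3899
j=11: r + 10k = 4295.678555… → ⌈·⌉ = 4296
j=12: r + 11k = 4692.734111… → ⌈·⌉ = 4693
j=13: r + 12k = 5089.789666… → ⌈·⌉ = 5090
j=14: r + 13k = 5486.845222… → ⌈·⌉ = 5487
j=15: r + 14k = 5883.900777… → ⌈·⌉ = 5884
j=16: r + 15k = 6280.956333… → ⌈·⌉ = 6281
j=17: r + 16k = 6678.011888… → ⌈·⌉ = 6679
j=18: r + 17k = 7075.067444… → ⌈·⌉ = 7076

326, 723, 1120, 1517, 1914, 2311, 2708, 3105, 3502, 3899, 4296, 4693, 5090, 5487, 5884, 6281, 6679, 7076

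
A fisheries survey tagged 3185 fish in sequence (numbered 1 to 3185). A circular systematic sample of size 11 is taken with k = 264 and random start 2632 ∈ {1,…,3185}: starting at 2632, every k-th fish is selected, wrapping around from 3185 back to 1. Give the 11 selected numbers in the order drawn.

Selection 1: 2632
Selection 2: 2632 + 264 = 2896
Selection 3: 2896 + 264 = 3160
Selection 4: 3160 + 264 = 3424 → 3424 − 3185 = 239
Selection 5: 239 + 264 = 503
Selection 6: 503 + 264 = 767
Selection 7: 767 + 264 = 1031
Selection 8: 1031 + 264 = 1295
Selection 9: 1295 + 264 = 1559
Selection 10: 1559 + 264 = 1823
Selection 11: 1823 + 264 = 2087

2632, 2896, 3160, 239, 503, 767, 1031, 1295, 1559, 1823, 2087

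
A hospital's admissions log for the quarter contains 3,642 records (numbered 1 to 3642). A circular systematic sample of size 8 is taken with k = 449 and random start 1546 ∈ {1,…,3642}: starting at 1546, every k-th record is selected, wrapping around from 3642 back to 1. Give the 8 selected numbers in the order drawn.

Selection 1: 1546
Selection 2: 1546 + 449 = 1995
Selection 3: 1995 + 449 = 2444
Selection 4: 2444 + 449 = 2893
Selection 5: 2893 + 449 = 3342
Selection 6: 3342 + 449 = 3791 → 3791 − 3642 = 149
Selection 7: 149 + 449 = 598
Selection 8: 598 + 449 = 1047

1546, 1995, 2444, 2893, 3342, 149, 598, 1047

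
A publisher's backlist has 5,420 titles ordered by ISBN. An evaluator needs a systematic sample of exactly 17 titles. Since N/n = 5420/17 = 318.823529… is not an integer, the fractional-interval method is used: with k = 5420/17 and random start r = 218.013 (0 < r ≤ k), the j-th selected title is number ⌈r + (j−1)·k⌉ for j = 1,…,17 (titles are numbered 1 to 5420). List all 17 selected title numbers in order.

219, 537, 856, 1175, 1494, 1813, 2131, 2450, 2769, 3088, 3407, 3726, 4044, 4363, 4682, 5001, 5320

j=1: r + 0k = 218.013 → ⌈·⌉ = 219
j=2: r + 1k = 536.836529… → ⌈·⌉ = 537
j=3: r + 2k = 855.660058… → ⌈·⌉ = 856
j=4: r + 3k = 1174.483588… → ⌈·⌉ = 1175
j=5: r + 4k = 1493.307117… → ⌈·⌉ = 1494
j=6: r + 5k = 1812.130647… → ⌈·⌉ = 1813
j=7: r + 6k = 2130.954176… → ⌈·⌉ = 2131
j=8: r + 7k = 2449.777705… → ⌈·⌉ = 2450
j=9: r + 8k = 2768.601235… → ⌈·⌉ = 2769
j=10: r + 9k = 3087.424764… → ⌈·⌉ = 3088
j=11: r + 10k = 3406.248294… → ⌈·⌉ = 3407
j=12: r + 11k = 3725.071823… → ⌈·⌉ = 3726
j=13: r + 12k = 4043.895352… → ⌈·⌉ = 4044
j=14: r + 13k = 4362.718882… → ⌈·⌉ = 4363
j=15: r + 14k = 4681.542411… → ⌈·⌉ = 4682
j=16: r + 15k = 5000.365941… → ⌈·⌉ = 5001
j=17: r + 16k = 5319.189470… → ⌈·⌉ = 5320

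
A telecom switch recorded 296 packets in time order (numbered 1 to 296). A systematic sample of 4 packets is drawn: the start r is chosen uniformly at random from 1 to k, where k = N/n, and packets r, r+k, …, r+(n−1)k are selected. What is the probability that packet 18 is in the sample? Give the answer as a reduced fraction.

k = 296/4 = 74.
Packet 18 is selected iff r ≡ 18 (mod 74); exactly one such r in {1,…,74}.
Inclusion probability = 1/74.

1/74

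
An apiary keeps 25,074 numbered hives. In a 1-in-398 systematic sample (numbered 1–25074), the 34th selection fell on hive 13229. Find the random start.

k = 398
r = 13229 − (34−1)×398 = 13229 − 13134 = 95

95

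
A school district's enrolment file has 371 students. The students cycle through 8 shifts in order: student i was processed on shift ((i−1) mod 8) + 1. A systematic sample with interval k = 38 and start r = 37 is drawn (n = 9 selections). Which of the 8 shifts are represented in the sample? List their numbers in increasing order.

Consecutive selections differ by k = 38, so their shift numbers differ by 38 mod 8 = 6.
gcd(38, 8) = 2, so the sample visits 8/2 = 4 distinct residues mod 8.
Start 37 is shift 5; the shifts hit are 1, 3, 5, 7.

1, 3, 5, 7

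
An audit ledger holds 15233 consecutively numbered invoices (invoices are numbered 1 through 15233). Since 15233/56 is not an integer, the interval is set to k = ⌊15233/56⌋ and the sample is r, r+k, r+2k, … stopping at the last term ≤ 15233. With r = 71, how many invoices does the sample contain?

k = ⌊15233/56⌋ = 272
Achieved size = ⌊(15233 − 71)/272⌋ + 1 = ⌊15162/272⌋ + 1 = 55 + 1 = 56
(last selection: 71 + 55×272 = 15031 ≤ 15233; next would be 15303 > 15233)

56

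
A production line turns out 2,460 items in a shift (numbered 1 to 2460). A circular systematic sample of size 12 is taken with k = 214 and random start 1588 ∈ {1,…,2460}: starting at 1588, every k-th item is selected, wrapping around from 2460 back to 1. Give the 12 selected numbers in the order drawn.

1588, 1802, 2016, 2230, 2444, 198, 412, 626, 840, 1054, 1268, 1482

Selection 1: 1588
Selection 2: 1588 + 214 = 1802
Selection 3: 1802 + 214 = 2016
Selection 4: 2016 + 214 = 2230
Selection 5: 2230 + 214 = 2444
Selection 6: 2444 + 214 = 2658 → 2658 − 2460 = 198
Selection 7: 198 + 214 = 412
Selection 8: 412 + 214 = 626
Selection 9: 626 + 214 = 840
Selection 10: 840 + 214 = 1054
Selection 11: 1054 + 214 = 1268
Selection 12: 1268 + 214 = 1482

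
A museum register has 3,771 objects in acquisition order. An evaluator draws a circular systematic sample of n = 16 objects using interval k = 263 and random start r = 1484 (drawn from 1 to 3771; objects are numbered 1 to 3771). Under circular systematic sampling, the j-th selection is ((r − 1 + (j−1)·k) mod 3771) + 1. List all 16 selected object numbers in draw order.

Selection 1: 1484
Selection 2: 1484 + 263 = 1747
Selection 3: 1747 + 263 = 2010
Selection 4: 2010 + 263 = 2273
Selection 5: 2273 + 263 = 2536
Selection 6: 2536 + 263 = 2799
Selection 7: 2799 + 263 = 3062
Selection 8: 3062 + 263 = 3325
Selection 9: 3325 + 263 = 3588
Selection 10: 3588 + 263 = 3851 → 3851 − 3771 = 80
Selection 11: 80 + 263 = 343
Selection 12: 343 + 263 = 606
Selection 13: 606 + 263 = 869
Selection 14: 869 + 263 = 1132
Selection 15: 1132 + 263 = 1395
Selection 16: 1395 + 263 = 1658

1484, 1747, 2010, 2273, 2536, 2799, 3062, 3325, 3588, 80, 343, 606, 869, 1132, 1395, 1658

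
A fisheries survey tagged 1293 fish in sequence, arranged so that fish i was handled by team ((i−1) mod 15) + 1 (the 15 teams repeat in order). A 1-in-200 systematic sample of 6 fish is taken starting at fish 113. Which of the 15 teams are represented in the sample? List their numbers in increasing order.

Consecutive selections differ by k = 200, so their team numbers differ by 200 mod 15 = 5.
gcd(200, 15) = 5, so the sample visits 15/5 = 3 distinct residues mod 15.
Start 113 is team 8; the teams hit are 3, 8, 13.

3, 8, 13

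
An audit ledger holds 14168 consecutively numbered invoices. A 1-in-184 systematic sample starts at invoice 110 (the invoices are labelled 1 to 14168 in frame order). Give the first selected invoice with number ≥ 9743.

9862

k = 184
Steps past start: ⌈(9743 − 110)/184⌉ = ⌈9633/184⌉ = 53
Selected invoice: 110 + 53×184 = 9862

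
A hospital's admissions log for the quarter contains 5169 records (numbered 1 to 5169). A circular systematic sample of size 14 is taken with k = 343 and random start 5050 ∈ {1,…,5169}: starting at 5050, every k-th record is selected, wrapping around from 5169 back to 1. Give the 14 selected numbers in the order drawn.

Selection 1: 5050
Selection 2: 5050 + 343 = 5393 → 5393 − 5169 = 224
Selection 3: 224 + 343 = 567
Selection 4: 567 + 343 = 910
Selection 5: 910 + 343 = 1253
Selection 6: 1253 + 343 = 1596
Selection 7: 1596 + 343 = 1939
Selection 8: 1939 + 343 = 2282
Selection 9: 2282 + 343 = 2625
Selection 10: 2625 + 343 = 2968
Selection 11: 2968 + 343 = 3311
Selection 12: 3311 + 343 = 3654
Selection 13: 3654 + 343 = 3997
Selection 14: 3997 + 343 = 4340

5050, 224, 567, 910, 1253, 1596, 1939, 2282, 2625, 2968, 3311, 3654, 3997, 4340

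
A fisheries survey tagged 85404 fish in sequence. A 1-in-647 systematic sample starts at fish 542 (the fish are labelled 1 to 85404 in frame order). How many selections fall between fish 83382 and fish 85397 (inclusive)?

k = 647
First selection ≥ 83382: 542 + ⌈(83382−542)/647⌉·647 = 542 + 129×647 = 84005
Last selection ≤ 85397: 542 + ⌊(85397−542)/647⌋·647 = 542 + 131×647 = 85299
Count = 131 − 129 + 1 = 3

3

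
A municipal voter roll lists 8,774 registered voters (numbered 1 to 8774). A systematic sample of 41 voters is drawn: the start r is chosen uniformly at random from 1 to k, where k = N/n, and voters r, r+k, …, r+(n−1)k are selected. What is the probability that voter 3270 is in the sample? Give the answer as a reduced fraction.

1/214

k = 8774/41 = 214.
Voter 3270 is selected iff r ≡ 3270 (mod 214); exactly one such r in {1,…,214}.
Inclusion probability = 1/214.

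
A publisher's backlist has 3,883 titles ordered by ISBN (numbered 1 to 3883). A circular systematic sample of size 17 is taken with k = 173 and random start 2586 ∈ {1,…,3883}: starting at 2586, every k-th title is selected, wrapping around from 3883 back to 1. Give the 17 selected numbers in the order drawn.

Selection 1: 2586
Selection 2: 2586 + 173 = 2759
Selection 3: 2759 + 173 = 2932
Selection 4: 2932 + 173 = 3105
Selection 5: 3105 + 173 = 3278
Selection 6: 3278 + 173 = 3451
Selection 7: 3451 + 173 = 3624
Selection 8: 3624 + 173 = 3797
Selection 9: 3797 + 173 = 3970 → 3970 − 3883 = 87
Selection 10: 87 + 173 = 260
Selection 11: 260 + 173 = 433
Selection 12: 433 + 173 = 606
Selection 13: 606 + 173 = 779
Selection 14: 779 + 173 = 952
Selection 15: 952 + 173 = 1125
Selection 16: 1125 + 173 = 1298
Selection 17: 1298 + 173 = 1471

2586, 2759, 2932, 3105, 3278, 3451, 3624, 3797, 87, 260, 433, 606, 779, 952, 1125, 1298, 1471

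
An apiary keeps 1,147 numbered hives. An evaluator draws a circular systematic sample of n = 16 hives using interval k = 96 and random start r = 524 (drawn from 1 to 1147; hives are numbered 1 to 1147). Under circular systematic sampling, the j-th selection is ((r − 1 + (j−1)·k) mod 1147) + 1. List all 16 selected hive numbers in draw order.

Selection 1: 524
Selection 2: 524 + 96 = 620
Selection 3: 620 + 96 = 716
Selection 4: 716 + 96 = 812
Selection 5: 812 + 96 = 908
Selection 6: 908 + 96 = 1004
Selection 7: 1004 + 96 = 1100
Selection 8: 1100 + 96 = 1196 → 1196 − 1147 = 49
Selection 9: 49 + 96 = 145
Selection 10: 145 + 96 = 241
Selection 11: 241 + 96 = 337
Selection 12: 337 + 96 = 433
Selection 13: 433 + 96 = 529
Selection 14: 529 + 96 = 625
Selection 15: 625 + 96 = 721
Selection 16: 721 + 96 = 817

524, 620, 716, 812, 908, 1004, 1100, 49, 145, 241, 337, 433, 529, 625, 721, 817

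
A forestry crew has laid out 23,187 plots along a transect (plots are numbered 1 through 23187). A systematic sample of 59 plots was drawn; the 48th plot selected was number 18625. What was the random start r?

k = 23187/59 = 393
r = 18625 − (48−1)×393 = 18625 − 18471 = 154

154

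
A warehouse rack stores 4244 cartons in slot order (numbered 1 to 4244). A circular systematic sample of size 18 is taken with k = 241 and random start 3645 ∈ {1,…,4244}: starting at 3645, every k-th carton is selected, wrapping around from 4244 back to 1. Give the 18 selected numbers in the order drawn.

3645, 3886, 4127, 124, 365, 606, 847, 1088, 1329, 1570, 1811, 2052, 2293, 2534, 2775, 3016, 3257, 3498

Selection 1: 3645
Selection 2: 3645 + 241 = 3886
Selection 3: 3886 + 241 = 4127
Selection 4: 4127 + 241 = 4368 → 4368 − 4244 = 124
Selection 5: 124 + 241 = 365
Selection 6: 365 + 241 = 606
Selection 7: 606 + 241 = 847
Selection 8: 847 + 241 = 1088
Selection 9: 1088 + 241 = 1329
Selection 10: 1329 + 241 = 1570
Selection 11: 1570 + 241 = 1811
Selection 12: 1811 + 241 = 2052
Selection 13: 2052 + 241 = 2293
Selection 14: 2293 + 241 = 2534
Selection 15: 2534 + 241 = 2775
Selection 16: 2775 + 241 = 3016
Selection 17: 3016 + 241 = 3257
Selection 18: 3257 + 241 = 3498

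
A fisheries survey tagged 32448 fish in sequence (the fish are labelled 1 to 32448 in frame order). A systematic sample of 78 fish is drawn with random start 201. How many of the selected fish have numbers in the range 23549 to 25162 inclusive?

4

k = 32448/78 = 416
First selection ≥ 23549: 201 + ⌈(23549−201)/416⌉·416 = 201 + 57×416 = 23913
Last selection ≤ 25162: 201 + ⌊(25162−201)/416⌋·416 = 201 + 60×416 = 25161
Count = 60 − 57 + 1 = 4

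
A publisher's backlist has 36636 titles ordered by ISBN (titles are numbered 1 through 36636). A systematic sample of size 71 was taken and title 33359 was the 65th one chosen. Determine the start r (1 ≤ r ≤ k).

k = 36636/71 = 516
r = 33359 − (65−1)×516 = 33359 − 33024 = 335

335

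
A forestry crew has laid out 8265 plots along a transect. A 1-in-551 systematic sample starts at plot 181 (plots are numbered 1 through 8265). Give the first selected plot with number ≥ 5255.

5691

k = 551
Steps past start: ⌈(5255 − 181)/551⌉ = ⌈5074/551⌉ = 10
Selected plot: 181 + 10×551 = 5691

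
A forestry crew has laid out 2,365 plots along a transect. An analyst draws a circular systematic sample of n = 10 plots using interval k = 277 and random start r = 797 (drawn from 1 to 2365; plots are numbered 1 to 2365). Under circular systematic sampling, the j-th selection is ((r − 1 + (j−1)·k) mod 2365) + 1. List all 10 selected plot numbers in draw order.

797, 1074, 1351, 1628, 1905, 2182, 94, 371, 648, 925

Selection 1: 797
Selection 2: 797 + 277 = 1074
Selection 3: 1074 + 277 = 1351
Selection 4: 1351 + 277 = 1628
Selection 5: 1628 + 277 = 1905
Selection 6: 1905 + 277 = 2182
Selection 7: 2182 + 277 = 2459 → 2459 − 2365 = 94
Selection 8: 94 + 277 = 371
Selection 9: 371 + 277 = 648
Selection 10: 648 + 277 = 925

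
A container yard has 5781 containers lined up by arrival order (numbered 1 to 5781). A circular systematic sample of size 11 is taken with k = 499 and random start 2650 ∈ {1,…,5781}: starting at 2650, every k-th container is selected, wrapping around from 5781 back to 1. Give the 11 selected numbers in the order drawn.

2650, 3149, 3648, 4147, 4646, 5145, 5644, 362, 861, 1360, 1859

Selection 1: 2650
Selection 2: 2650 + 499 = 3149
Selection 3: 3149 + 499 = 3648
Selection 4: 3648 + 499 = 4147
Selection 5: 4147 + 499 = 4646
Selection 6: 4646 + 499 = 5145
Selection 7: 5145 + 499 = 5644
Selection 8: 5644 + 499 = 6143 → 6143 − 5781 = 362
Selection 9: 362 + 499 = 861
Selection 10: 861 + 499 = 1360
Selection 11: 1360 + 499 = 1859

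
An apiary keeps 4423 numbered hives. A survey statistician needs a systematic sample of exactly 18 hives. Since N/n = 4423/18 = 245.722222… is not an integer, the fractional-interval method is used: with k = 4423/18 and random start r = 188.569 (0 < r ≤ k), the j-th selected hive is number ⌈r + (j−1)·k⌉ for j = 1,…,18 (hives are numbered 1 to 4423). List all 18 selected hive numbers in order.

189, 435, 681, 926, 1172, 1418, 1663, 1909, 2155, 2401, 2646, 2892, 3138, 3383, 3629, 3875, 4121, 4366

j=1: r + 0k = 188.569 → ⌈·⌉ = 189
j=2: r + 1k = 434.291222… → ⌈·⌉ = 435
j=3: r + 2k = 680.013444… → ⌈·⌉ = 681
j=4: r + 3k = 925.735666… → ⌈·⌉ = 926
j=5: r + 4k = 1171.457888… → ⌈·⌉ = 1172
j=6: r + 5k = 1417.180111… → ⌈·⌉ = 1418
j=7: r + 6k = 1662.902333… → ⌈·⌉ = 1663
j=8: r + 7k = 1908.624555… → ⌈·⌉ = 1909
j=9: r + 8k = 2154.346777… → ⌈·⌉ = 2155
j=10: r + 9k = 2400.069 → ⌈·⌉ = 2401
j=11: r + 10k = 2645.791222… → ⌈·⌉ = 2646
j=12: r + 11k = 2891.513444… → ⌈·⌉ = 2892
j=13: r + 12k = 3137.235666… → ⌈·⌉ = 3138
j=14: r + 13k = 3382.957888… → ⌈·⌉ = 3383
j=15: r + 14k = 3628.680111… → ⌈·⌉ = 3629
j=16: r + 15k = 3874.402333… → ⌈·⌉ = 3875
j=17: r + 16k = 4120.124555… → ⌈·⌉ = 4121
j=18: r + 17k = 4365.846777… → ⌈·⌉ = 4366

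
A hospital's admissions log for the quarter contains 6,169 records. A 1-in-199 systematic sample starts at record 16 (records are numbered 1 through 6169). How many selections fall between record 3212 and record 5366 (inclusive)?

10

k = 199
First selection ≥ 3212: 16 + ⌈(3212−16)/199⌉·199 = 16 + 17×199 = 3399
Last selection ≤ 5366: 16 + ⌊(5366−16)/199⌋·199 = 16 + 26×199 = 5190
Count = 26 − 17 + 1 = 10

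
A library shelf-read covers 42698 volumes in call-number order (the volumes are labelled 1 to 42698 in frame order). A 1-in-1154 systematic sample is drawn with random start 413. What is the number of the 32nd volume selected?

36187

k = 1154
32nd selection = r + (32−1)·k = 413 + 31×1154 = 413 + 35774 = 36187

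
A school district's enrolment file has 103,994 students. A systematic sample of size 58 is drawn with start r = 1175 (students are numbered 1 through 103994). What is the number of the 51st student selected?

90825

k = 103994/58 = 1793
51st selection = r + (51−1)·k = 1175 + 50×1793 = 1175 + 89650 = 90825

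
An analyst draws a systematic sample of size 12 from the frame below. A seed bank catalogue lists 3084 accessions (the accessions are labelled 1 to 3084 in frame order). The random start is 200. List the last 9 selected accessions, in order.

971, 1228, 1485, 1742, 1999, 2256, 2513, 2770, 3027

k = N/n = 3084/12 = 257
4th selection = 200 + 3×257 = 971
5th: 971 + 257 = 1228
6th: 1228 + 257 = 1485
7th: 1485 + 257 = 1742
8th: 1742 + 257 = 1999
9th: 1999 + 257 = 2256
10th: 2256 + 257 = 2513
11th: 2513 + 257 = 2770
12th: 2770 + 257 = 3027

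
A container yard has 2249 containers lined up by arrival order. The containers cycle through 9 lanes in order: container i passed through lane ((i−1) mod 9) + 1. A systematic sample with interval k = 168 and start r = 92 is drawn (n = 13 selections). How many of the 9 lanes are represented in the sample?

Consecutive selections differ by k = 168, so their lane numbers differ by 168 mod 9 = 6.
gcd(168, 9) = 3, so the sample visits 9/3 = 3 distinct residues mod 9.
Start 92 is lane 2; the lanes hit are 2, 5, 8.

3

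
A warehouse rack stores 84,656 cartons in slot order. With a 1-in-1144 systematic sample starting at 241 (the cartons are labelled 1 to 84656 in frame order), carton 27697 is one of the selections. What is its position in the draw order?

25

k = 1144
position = (27697 − 241)/1144 + 1 = 27456/1144 + 1 = 24 + 1 = 25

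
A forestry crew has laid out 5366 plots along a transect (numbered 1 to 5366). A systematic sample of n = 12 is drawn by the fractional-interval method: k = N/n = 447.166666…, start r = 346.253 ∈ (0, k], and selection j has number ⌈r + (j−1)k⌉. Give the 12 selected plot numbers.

347, 794, 1241, 1688, 2135, 2583, 3030, 3477, 3924, 4371, 4818, 5266

j=1: r + 0k = 346.253 → ⌈·⌉ = 347
j=2: r + 1k = 793.419666… → ⌈·⌉ = 794
j=3: r + 2k = 1240.586333… → ⌈·⌉ = 1241
j=4: r + 3k = 1687.753 → ⌈·⌉ = 1688
j=5: r + 4k = 2134.919666… → ⌈·⌉ = 2135
j=6: r + 5k = 2582.086333… → ⌈·⌉ = 2583
j=7: r + 6k = 3029.253 → ⌈·⌉ = 3030
j=8: r + 7k = 3476.419666… → ⌈·⌉ = 3477
j=9: r + 8k = 3923.586333… → ⌈·⌉ = 3924
j=10: r + 9k = 4370.753 → ⌈·⌉ = 4371
j=11: r + 10k = 4817.919666… → ⌈·⌉ = 4818
j=12: r + 11k = 5265.086333… → ⌈·⌉ = 5266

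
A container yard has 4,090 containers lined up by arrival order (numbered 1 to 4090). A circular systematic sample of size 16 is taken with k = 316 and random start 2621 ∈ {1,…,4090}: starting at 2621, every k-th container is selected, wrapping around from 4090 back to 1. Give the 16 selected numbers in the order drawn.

2621, 2937, 3253, 3569, 3885, 111, 427, 743, 1059, 1375, 1691, 2007, 2323, 2639, 2955, 3271

Selection 1: 2621
Selection 2: 2621 + 316 = 2937
Selection 3: 2937 + 316 = 3253
Selection 4: 3253 + 316 = 3569
Selection 5: 3569 + 316 = 3885
Selection 6: 3885 + 316 = 4201 → 4201 − 4090 = 111
Selection 7: 111 + 316 = 427
Selection 8: 427 + 316 = 743
Selection 9: 743 + 316 = 1059
Selection 10: 1059 + 316 = 1375
Selection 11: 1375 + 316 = 1691
Selection 12: 1691 + 316 = 2007
Selection 13: 2007 + 316 = 2323
Selection 14: 2323 + 316 = 2639
Selection 15: 2639 + 316 = 2955
Selection 16: 2955 + 316 = 3271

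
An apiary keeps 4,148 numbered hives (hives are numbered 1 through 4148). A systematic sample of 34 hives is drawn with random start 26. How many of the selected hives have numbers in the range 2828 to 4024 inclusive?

k = 4148/34 = 122
First selection ≥ 2828: 26 + ⌈(2828−26)/122⌉·122 = 26 + 23×122 = 2832
Last selection ≤ 4024: 26 + ⌊(4024−26)/122⌋·122 = 26 + 32×122 = 3930
Count = 32 − 23 + 1 = 10

10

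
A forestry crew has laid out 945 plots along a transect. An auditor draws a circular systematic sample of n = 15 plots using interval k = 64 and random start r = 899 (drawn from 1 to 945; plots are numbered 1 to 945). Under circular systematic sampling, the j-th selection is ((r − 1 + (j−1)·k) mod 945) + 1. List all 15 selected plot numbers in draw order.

899, 18, 82, 146, 210, 274, 338, 402, 466, 530, 594, 658, 722, 786, 850

Selection 1: 899
Selection 2: 899 + 64 = 963 → 963 − 945 = 18
Selection 3: 18 + 64 = 82
Selection 4: 82 + 64 = 146
Selection 5: 146 + 64 = 210
Selection 6: 210 + 64 = 274
Selection 7: 274 + 64 = 338
Selection 8: 338 + 64 = 402
Selection 9: 402 + 64 = 466
Selection 10: 466 + 64 = 530
Selection 11: 530 + 64 = 594
Selection 12: 594 + 64 = 658
Selection 13: 658 + 64 = 722
Selection 14: 722 + 64 = 786
Selection 15: 786 + 64 = 850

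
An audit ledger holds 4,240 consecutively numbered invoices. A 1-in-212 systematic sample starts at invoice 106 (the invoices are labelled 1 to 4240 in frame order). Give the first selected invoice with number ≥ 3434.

k = 212
Steps past start: ⌈(3434 − 106)/212⌉ = ⌈3328/212⌉ = 16
Selected invoice: 106 + 16×212 = 3498

3498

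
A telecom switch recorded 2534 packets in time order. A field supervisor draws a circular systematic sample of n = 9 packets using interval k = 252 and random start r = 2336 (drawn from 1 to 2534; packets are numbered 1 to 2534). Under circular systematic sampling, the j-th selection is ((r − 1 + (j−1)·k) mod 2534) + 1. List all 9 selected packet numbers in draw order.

2336, 54, 306, 558, 810, 1062, 1314, 1566, 1818

Selection 1: 2336
Selection 2: 2336 + 252 = 2588 → 2588 − 2534 = 54
Selection 3: 54 + 252 = 306
Selection 4: 306 + 252 = 558
Selection 5: 558 + 252 = 810
Selection 6: 810 + 252 = 1062
Selection 7: 1062 + 252 = 1314
Selection 8: 1314 + 252 = 1566
Selection 9: 1566 + 252 = 1818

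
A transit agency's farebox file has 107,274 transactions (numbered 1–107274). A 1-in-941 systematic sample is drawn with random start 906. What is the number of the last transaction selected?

k = 941
114th selection = r + (114−1)·k = 906 + 113×941 = 906 + 106333 = 107239

107239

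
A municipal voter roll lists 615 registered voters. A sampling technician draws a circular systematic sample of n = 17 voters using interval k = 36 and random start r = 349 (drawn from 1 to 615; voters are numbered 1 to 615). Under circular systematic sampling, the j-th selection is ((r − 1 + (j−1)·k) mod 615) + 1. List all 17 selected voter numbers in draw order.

349, 385, 421, 457, 493, 529, 565, 601, 22, 58, 94, 130, 166, 202, 238, 274, 310

Selection 1: 349
Selection 2: 349 + 36 = 385
Selection 3: 385 + 36 = 421
Selection 4: 421 + 36 = 457
Selection 5: 457 + 36 = 493
Selection 6: 493 + 36 = 529
Selection 7: 529 + 36 = 565
Selection 8: 565 + 36 = 601
Selection 9: 601 + 36 = 637 → 637 − 615 = 22
Selection 10: 22 + 36 = 58
Selection 11: 58 + 36 = 94
Selection 12: 94 + 36 = 130
Selection 13: 130 + 36 = 166
Selection 14: 166 + 36 = 202
Selection 15: 202 + 36 = 238
Selection 16: 238 + 36 = 274
Selection 17: 274 + 36 = 310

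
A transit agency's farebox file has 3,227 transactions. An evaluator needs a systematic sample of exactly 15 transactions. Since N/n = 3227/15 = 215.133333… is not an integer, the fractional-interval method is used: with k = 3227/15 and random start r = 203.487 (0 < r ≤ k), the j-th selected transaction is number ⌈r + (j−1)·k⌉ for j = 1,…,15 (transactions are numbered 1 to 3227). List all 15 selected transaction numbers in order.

j=1: r + 0k = 203.487 → ⌈·⌉ = 204
j=2: r + 1k = 418.620333… → ⌈·⌉ = 419
j=3: r + 2k = 633.753666… → ⌈·⌉ = 634
j=4: r + 3k = 848.887 → ⌈·⌉ = 849
j=5: r + 4k = 1064.020333… → ⌈·⌉ = 1065
j=6: r + 5k = 1279.153666… → ⌈·⌉ = 1280
j=7: r + 6k = 1494.287 → ⌈·⌉ = 1495
j=8: r + 7k = 1709.420333… → ⌈·⌉ = 1710
j=9: r + 8k = 1924.553666… → ⌈·⌉ = 1925
j=10: r + 9k = 2139.687 → ⌈·⌉ = 2140
j=11: r + 10k = 2354.820333… → ⌈·⌉ = 2355
j=12: r + 11k = 2569.953666… → ⌈·⌉ = 2570
j=13: r + 12k = 2785.087 → ⌈·⌉ = 2786
j=14: r + 13k = 3000.220333… → ⌈·⌉ = 3001
j=15: r + 14k = 3215.353666… → ⌈·⌉ = 3216

204, 419, 634, 849, 1065, 1280, 1495, 1710, 1925, 2140, 2355, 2570, 2786, 3001, 3216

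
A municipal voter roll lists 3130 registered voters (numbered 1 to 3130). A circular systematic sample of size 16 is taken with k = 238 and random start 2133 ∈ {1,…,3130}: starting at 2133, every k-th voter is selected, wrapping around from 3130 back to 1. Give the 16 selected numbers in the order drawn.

Selection 1: 2133
Selection 2: 2133 + 238 = 2371
Selection 3: 2371 + 238 = 2609
Selection 4: 2609 + 238 = 2847
Selection 5: 2847 + 238 = 3085
Selection 6: 3085 + 238 = 3323 → 3323 − 3130 = 193
Selection 7: 193 + 238 = 431
Selection 8: 431 + 238 = 669
Selection 9: 669 + 238 = 907
Selection 10: 907 + 238 = 1145
Selection 11: 1145 + 238 = 1383
Selection 12: 1383 + 238 = 1621
Selection 13: 1621 + 238 = 1859
Selection 14: 1859 + 238 = 2097
Selection 15: 2097 + 238 = 2335
Selection 16: 2335 + 238 = 2573

2133, 2371, 2609, 2847, 3085, 193, 431, 669, 907, 1145, 1383, 1621, 1859, 2097, 2335, 2573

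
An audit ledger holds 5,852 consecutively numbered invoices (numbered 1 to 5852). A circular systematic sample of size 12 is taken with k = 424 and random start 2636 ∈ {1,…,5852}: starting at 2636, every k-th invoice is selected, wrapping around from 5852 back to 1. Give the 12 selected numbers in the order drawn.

Selection 1: 2636
Selection 2: 2636 + 424 = 3060
Selection 3: 3060 + 424 = 3484
Selection 4: 3484 + 424 = 3908
Selection 5: 3908 + 424 = 4332
Selection 6: 4332 + 424 = 4756
Selection 7: 4756 + 424 = 5180
Selection 8: 5180 + 424 = 5604
Selection 9: 5604 + 424 = 6028 → 6028 − 5852 = 176
Selection 10: 176 + 424 = 600
Selection 11: 600 + 424 = 1024
Selection 12: 1024 + 424 = 1448

2636, 3060, 3484, 3908, 4332, 4756, 5180, 5604, 176, 600, 1024, 1448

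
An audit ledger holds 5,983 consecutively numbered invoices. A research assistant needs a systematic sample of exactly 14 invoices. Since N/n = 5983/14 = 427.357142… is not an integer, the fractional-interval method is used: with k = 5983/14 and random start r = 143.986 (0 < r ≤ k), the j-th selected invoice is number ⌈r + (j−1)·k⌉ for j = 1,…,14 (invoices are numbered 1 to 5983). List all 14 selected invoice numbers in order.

144, 572, 999, 1427, 1854, 2281, 2709, 3136, 3563, 3991, 4418, 4845, 5273, 5700

j=1: r + 0k = 143.986 → ⌈·⌉ = 144
j=2: r + 1k = 571.343142… → ⌈·⌉ = 572
j=3: r + 2k = 998.700285… → ⌈·⌉ = 999
j=4: r + 3k = 1426.057428… → ⌈·⌉ = 1427
j=5: r + 4k = 1853.414571… → ⌈·⌉ = 1854
j=6: r + 5k = 2280.771714… → ⌈·⌉ = 2281
j=7: r + 6k = 2708.128857… → ⌈·⌉ = 2709
j=8: r + 7k = 3135.486 → ⌈·⌉ = 3136
j=9: r + 8k = 3562.843142… → ⌈·⌉ = 3563
j=10: r + 9k = 3990.200285… → ⌈·⌉ = 3991
j=11: r + 10k = 4417.557428… → ⌈·⌉ = 4418
j=12: r + 11k = 4844.914571… → ⌈·⌉ = 4845
j=13: r + 12k = 5272.271714… → ⌈·⌉ = 5273
j=14: r + 13k = 5699.628857… → ⌈·⌉ = 5700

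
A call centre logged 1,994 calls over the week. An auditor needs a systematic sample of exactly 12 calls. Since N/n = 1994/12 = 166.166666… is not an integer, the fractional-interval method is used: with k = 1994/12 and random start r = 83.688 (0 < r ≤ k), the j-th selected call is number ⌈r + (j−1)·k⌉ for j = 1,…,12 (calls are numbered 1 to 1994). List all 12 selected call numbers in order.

j=1: r + 0k = 83.688 → ⌈·⌉ = 84
j=2: r + 1k = 249.854666… → ⌈·⌉ = 250
j=3: r + 2k = 416.021333… → ⌈·⌉ = 417
j=4: r + 3k = 582.188 → ⌈·⌉ = 583
j=5: r + 4k = 748.354666… → ⌈·⌉ = 749
j=6: r + 5k = 914.521333… → ⌈·⌉ = 915
j=7: r + 6k = 1080.688 → ⌈·⌉ = 1081
j=8: r + 7k = 1246.854666… → ⌈·⌉ = 1247
j=9: r + 8k = 1413.021333… → ⌈·⌉ = 1414
j=10: r + 9k = 1579.188 → ⌈·⌉ = 1580
j=11: r + 10k = 1745.354666… → ⌈·⌉ = 1746
j=12: r + 11k = 1911.521333… → ⌈·⌉ = 1912

84, 250, 417, 583, 749, 915, 1081, 1247, 1414, 1580, 1746, 1912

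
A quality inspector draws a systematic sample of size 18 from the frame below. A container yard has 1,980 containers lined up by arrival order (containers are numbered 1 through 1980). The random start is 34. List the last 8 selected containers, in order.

k = N/n = 1980/18 = 110
11th selection = 34 + 10×110 = 1134
12th: 1134 + 110 = 1244
13th: 1244 + 110 = 1354
14th: 1354 + 110 = 1464
15th: 1464 + 110 = 1574
16th: 1574 + 110 = 1684
17th: 1684 + 110 = 1794
18th: 1794 + 110 = 1904

1134, 1244, 1354, 1464, 1574, 1684, 1794, 1904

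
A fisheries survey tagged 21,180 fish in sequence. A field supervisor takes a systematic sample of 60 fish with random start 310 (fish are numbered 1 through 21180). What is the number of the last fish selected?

21137

k = 21180/60 = 353
60th selection = r + (60−1)·k = 310 + 59×353 = 310 + 20827 = 21137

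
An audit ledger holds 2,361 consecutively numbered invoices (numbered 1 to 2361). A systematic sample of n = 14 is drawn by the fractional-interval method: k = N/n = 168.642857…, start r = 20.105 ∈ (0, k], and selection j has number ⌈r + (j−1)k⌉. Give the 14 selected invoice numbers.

j=1: r + 0k = 20.105 → ⌈·⌉ = 21
j=2: r + 1k = 188.747857… → ⌈·⌉ = 189
j=3: r + 2k = 357.390714… → ⌈·⌉ = 358
j=4: r + 3k = 526.033571… → ⌈·⌉ = 527
j=5: r + 4k = 694.676428… → ⌈·⌉ = 695
j=6: r + 5k = 863.319285… → ⌈·⌉ = 864
j=7: r + 6k = 1031.962142… → ⌈·⌉ = 1032
j=8: r + 7k = 1200.605 → ⌈·⌉ = 1201
j=9: r + 8k = 1369.247857… → ⌈·⌉ = 1370
j=10: r + 9k = 1537.890714… → ⌈·⌉ = 1538
j=11: r + 10k = 1706.533571… → ⌈·⌉ = 1707
j=12: r + 11k = 1875.176428… → ⌈·⌉ = 1876
j=13: r + 12k = 2043.819285… → ⌈·⌉ = 2044
j=14: r + 13k = 2212.462142… → ⌈·⌉ = 2213

21, 189, 358, 527, 695, 864, 1032, 1201, 1370, 1538, 1707, 1876, 2044, 2213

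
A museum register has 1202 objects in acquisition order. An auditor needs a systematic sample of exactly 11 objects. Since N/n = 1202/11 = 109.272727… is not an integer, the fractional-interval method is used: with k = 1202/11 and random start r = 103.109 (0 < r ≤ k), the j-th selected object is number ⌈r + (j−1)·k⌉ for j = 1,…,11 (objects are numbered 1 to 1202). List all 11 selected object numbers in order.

j=1: r + 0k = 103.109 → ⌈·⌉ = 104
j=2: r + 1k = 212.381727… → ⌈·⌉ = 213
j=3: r + 2k = 321.654454… → ⌈·⌉ = 322
j=4: r + 3k = 430.927181… → ⌈·⌉ = 431
j=5: r + 4k = 540.199909… → ⌈·⌉ = 541
j=6: r + 5k = 649.472636… → ⌈·⌉ = 650
j=7: r + 6k = 758.745363… → ⌈·⌉ = 759
j=8: r + 7k = 868.018090… → ⌈·⌉ = 869
j=9: r + 8k = 977.290818… → ⌈·⌉ = 978
j=10: r + 9k = 1086.563545… → ⌈·⌉ = 1087
j=11: r + 10k = 1195.836272… → ⌈·⌉ = 1196

104, 213, 322, 431, 541, 650, 759, 869, 978, 1087, 1196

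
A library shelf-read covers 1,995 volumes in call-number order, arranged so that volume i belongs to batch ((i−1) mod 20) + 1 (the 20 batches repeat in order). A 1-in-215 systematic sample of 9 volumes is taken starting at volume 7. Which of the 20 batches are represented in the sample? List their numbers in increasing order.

Consecutive selections differ by k = 215, so their batch numbers differ by 215 mod 20 = 15.
gcd(215, 20) = 5, so the sample visits 20/5 = 4 distinct residues mod 20.
Start 7 is batch 7; the batches hit are 2, 7, 12, 17.

2, 7, 12, 17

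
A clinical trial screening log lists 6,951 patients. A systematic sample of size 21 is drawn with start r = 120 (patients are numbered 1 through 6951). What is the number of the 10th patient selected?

3099

k = 6951/21 = 331
10th selection = r + (10−1)·k = 120 + 9×331 = 120 + 2979 = 3099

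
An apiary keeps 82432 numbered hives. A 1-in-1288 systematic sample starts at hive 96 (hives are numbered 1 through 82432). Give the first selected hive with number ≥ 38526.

k = 1288
Steps past start: ⌈(38526 − 96)/1288⌉ = ⌈38430/1288⌉ = 30
Selected hive: 96 + 30×1288 = 38736

38736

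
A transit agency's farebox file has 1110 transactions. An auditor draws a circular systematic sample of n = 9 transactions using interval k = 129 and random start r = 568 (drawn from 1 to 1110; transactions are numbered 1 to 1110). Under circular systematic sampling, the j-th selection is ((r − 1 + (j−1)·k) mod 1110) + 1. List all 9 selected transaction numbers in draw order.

Selection 1: 568
Selection 2: 568 + 129 = 697
Selection 3: 697 + 129 = 826
Selection 4: 826 + 129 = 955
Selection 5: 955 + 129 = 1084
Selection 6: 1084 + 129 = 1213 → 1213 − 1110 = 103
Selection 7: 103 + 129 = 232
Selection 8: 232 + 129 = 361
Selection 9: 361 + 129 = 490

568, 697, 826, 955, 1084, 103, 232, 361, 490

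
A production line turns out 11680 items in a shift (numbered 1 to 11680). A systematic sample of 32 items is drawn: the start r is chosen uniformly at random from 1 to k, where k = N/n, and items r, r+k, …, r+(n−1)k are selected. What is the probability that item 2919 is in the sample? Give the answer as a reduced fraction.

k = 11680/32 = 365.
Item 2919 is selected iff r ≡ 2919 (mod 365); exactly one such r in {1,…,365}.
Inclusion probability = 1/365.

1/365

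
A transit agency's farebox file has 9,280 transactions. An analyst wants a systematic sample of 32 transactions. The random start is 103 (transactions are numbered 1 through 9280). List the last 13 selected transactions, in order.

k = N/n = 9280/32 = 290
20th selection = 103 + 19×290 = 5613
21st: 5613 + 290 = 5903
22nd: 5903 + 290 = 6193
23rd: 6193 + 290 = 6483
24th: 6483 + 290 = 6773
25th: 6773 + 290 = 7063
26th: 7063 + 290 = 7353
27th: 7353 + 290 = 7643
28th: 7643 + 290 = 7933
29th: 7933 + 290 = 8223
30th: 8223 + 290 = 8513
31st: 8513 + 290 = 8803
32nd: 8803 + 290 = 9093

5613, 5903, 6193, 6483, 6773, 7063, 7353, 7643, 7933, 8223, 8513, 8803, 9093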